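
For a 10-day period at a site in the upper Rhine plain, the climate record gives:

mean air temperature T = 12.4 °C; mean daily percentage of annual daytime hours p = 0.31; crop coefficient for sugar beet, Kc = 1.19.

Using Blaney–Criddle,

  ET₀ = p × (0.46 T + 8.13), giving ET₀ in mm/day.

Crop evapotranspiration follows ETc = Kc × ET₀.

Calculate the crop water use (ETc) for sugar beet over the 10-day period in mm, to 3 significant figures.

51.0 mm

ET₀ = 0.31 × (0.46 × 12.4 + 8.13) = 0.31 × 13.834 = 4.2885 mm/d
ETc = Kc × ET₀ = 1.19 × 4.2885 = 5.1033 mm/d
Over 10 days: 5.1033 × 10 = 51.033 mm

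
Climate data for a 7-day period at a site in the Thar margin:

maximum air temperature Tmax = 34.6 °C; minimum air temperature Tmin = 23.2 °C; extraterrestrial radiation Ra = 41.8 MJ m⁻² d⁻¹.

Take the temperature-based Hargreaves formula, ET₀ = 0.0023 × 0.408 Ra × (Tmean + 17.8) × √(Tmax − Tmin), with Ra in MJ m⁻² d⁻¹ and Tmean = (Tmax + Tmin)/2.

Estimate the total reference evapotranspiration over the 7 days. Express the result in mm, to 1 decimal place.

43.3 mm

Tmean = (34.6 + 23.2)/2 = 28.90 °C
0.408 Ra = 0.408 × 41.8 = 17.0544 mm/d equivalent
ET₀ = 0.0023 × 17.0544 × (28.90 + 17.8) × √11.4 = 0.0023 × 17.0544 × 46.70 × 3.3764 = 6.1849 mm/d
Over 7 days: 6.1849 × 7 = 43.294 mm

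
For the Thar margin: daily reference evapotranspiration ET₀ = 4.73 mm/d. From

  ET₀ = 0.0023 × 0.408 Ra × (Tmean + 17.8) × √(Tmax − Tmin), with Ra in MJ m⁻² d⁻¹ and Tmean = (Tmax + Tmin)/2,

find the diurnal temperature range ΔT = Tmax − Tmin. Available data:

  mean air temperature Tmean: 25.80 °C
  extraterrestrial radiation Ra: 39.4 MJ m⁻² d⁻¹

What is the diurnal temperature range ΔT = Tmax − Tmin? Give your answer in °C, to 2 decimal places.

√ΔT = ET₀ / [0.0023 × 0.408 × Ra × (Tmean+17.8)] = 4.73 / (0.0023 × 16.0752 × 43.60) = 2.9342
ΔT = 2.9342² = 8.610 °C

8.61 °C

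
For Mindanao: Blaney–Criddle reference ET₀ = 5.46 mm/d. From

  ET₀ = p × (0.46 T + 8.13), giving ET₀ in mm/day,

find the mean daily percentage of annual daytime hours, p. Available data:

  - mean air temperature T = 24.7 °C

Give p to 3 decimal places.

0.280

p = ET₀ / (0.46 T + 8.13) = 5.46 / (0.46 × 24.7 + 8.13) = 5.46 / 19.492 = 0.2801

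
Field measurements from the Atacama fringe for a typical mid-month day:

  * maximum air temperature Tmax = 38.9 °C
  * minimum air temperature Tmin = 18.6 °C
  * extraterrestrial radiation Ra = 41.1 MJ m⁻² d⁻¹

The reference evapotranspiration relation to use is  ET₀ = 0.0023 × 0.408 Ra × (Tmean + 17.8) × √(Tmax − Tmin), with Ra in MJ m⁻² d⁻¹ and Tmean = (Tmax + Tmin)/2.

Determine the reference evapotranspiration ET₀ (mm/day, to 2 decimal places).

Tmean = (38.9 + 18.6)/2 = 28.75 °C
0.408 Ra = 0.408 × 41.1 = 16.7688 mm/d equivalent
ET₀ = 0.0023 × 16.7688 × (28.75 + 17.8) × √20.3 = 0.0023 × 16.7688 × 46.55 × 4.5056 = 8.0891 mm/d

8.09 mm/day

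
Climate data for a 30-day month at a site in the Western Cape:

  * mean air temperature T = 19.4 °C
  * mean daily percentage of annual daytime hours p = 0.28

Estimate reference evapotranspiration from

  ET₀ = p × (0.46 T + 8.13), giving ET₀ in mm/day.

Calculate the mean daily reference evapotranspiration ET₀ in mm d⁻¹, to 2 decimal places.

4.78 mm d⁻¹

ET₀ = 0.28 × (0.46 × 19.4 + 8.13) = 0.28 × 17.054 = 4.7751 mm/d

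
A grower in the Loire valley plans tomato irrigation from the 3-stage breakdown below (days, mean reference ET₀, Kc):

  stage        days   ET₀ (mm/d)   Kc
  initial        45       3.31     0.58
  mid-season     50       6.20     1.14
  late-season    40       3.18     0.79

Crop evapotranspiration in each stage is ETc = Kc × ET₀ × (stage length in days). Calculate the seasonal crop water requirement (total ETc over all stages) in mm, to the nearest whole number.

540 mm

initial: 0.58 × 3.31 × 45 = 86.39 mm
mid-season: 1.14 × 6.20 × 50 = 353.40 mm
late-season: 0.79 × 3.18 × 40 = 100.49 mm
Seasonal total = 540.28 mm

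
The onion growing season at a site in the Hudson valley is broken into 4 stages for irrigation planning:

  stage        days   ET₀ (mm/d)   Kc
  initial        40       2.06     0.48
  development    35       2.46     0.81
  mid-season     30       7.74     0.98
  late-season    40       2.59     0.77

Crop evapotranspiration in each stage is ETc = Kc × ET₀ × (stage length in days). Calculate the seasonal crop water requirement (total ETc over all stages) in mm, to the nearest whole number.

417 mm

initial: 0.48 × 2.06 × 40 = 39.55 mm
development: 0.81 × 2.46 × 35 = 69.74 mm
mid-season: 0.98 × 7.74 × 30 = 227.56 mm
late-season: 0.77 × 2.59 × 40 = 79.77 mm
Seasonal total = 416.62 mm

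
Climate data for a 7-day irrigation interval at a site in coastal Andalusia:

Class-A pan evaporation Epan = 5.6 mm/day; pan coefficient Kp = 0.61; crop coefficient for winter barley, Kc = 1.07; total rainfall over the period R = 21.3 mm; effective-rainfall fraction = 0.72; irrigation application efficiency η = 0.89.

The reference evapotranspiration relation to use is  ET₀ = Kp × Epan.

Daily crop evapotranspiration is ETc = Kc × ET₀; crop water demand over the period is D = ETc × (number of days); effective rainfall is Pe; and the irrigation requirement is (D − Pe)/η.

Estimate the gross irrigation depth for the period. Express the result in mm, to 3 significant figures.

ET₀ = 0.61 × 5.6 = 3.4160 mm/d
ETc = Kc × ET₀ = 1.07 × 3.4160 = 3.6551 mm/d
Crop demand D = ETc × 7 d = 3.6551 × 7 = 25.586 mm
Pe = 0.72 × 21.3 = 15.336 mm
D − Pe = 25.586 − 15.336 = 10.250 mm
Gross irrigation = 10.250 / 0.89 = 11.517 mm

11.5 mm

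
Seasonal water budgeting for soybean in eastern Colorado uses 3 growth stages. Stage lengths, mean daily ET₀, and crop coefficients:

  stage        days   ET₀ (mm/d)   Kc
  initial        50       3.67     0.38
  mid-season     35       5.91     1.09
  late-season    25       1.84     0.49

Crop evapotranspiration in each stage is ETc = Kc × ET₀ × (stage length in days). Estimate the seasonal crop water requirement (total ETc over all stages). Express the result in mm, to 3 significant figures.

318 mm

initial: 0.38 × 3.67 × 50 = 69.73 mm
mid-season: 1.09 × 5.91 × 35 = 225.47 mm
late-season: 0.49 × 1.84 × 25 = 22.54 mm
Seasonal total = 317.74 mm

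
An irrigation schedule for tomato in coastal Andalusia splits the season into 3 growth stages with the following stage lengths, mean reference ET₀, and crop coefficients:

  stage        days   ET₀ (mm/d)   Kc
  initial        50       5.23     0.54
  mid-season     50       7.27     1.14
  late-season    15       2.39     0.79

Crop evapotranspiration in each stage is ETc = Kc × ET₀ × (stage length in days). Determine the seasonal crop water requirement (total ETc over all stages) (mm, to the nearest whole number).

initial: 0.54 × 5.23 × 50 = 141.21 mm
mid-season: 1.14 × 7.27 × 50 = 414.39 mm
late-season: 0.79 × 2.39 × 15 = 28.32 mm
Seasonal total = 583.92 mm

584 mm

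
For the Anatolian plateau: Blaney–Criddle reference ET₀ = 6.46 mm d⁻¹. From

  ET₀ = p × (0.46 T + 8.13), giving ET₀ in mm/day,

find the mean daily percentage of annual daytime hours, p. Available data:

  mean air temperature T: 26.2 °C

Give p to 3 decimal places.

p = ET₀ / (0.46 T + 8.13) = 6.46 / (0.46 × 26.2 + 8.13) = 6.46 / 20.182 = 0.3201

0.320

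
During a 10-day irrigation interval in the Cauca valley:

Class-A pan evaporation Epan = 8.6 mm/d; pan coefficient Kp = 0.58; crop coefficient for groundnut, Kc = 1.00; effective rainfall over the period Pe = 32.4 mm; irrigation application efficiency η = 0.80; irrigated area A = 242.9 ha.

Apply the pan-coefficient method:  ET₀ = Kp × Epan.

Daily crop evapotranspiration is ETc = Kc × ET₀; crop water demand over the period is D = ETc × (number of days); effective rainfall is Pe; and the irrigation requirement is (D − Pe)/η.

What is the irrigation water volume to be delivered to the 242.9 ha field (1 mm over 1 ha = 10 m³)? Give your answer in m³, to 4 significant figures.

53070 m³

ET₀ = 0.58 × 8.6 = 4.9880 mm/d
ETc = Kc × ET₀ = 1.00 × 4.9880 = 4.9880 mm/d
Crop demand D = ETc × 10 d = 4.9880 × 10 = 49.880 mm
D − Pe = 49.880 − 32.4 = 17.480 mm
Gross irrigation = 17.480 / 0.80 = 21.850 mm
Volume = 21.850 mm × 242.9 ha × 10 = 53073.7 m³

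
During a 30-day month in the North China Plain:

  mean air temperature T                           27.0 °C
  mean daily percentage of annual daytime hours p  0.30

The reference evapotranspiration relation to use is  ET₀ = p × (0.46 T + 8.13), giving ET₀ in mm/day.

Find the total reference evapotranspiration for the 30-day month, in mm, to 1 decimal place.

185.0 mm

ET₀ = 0.30 × (0.46 × 27.0 + 8.13) = 0.30 × 20.550 = 6.1650 mm/d
Monthly total = 6.1650 × 30 = 184.950 mm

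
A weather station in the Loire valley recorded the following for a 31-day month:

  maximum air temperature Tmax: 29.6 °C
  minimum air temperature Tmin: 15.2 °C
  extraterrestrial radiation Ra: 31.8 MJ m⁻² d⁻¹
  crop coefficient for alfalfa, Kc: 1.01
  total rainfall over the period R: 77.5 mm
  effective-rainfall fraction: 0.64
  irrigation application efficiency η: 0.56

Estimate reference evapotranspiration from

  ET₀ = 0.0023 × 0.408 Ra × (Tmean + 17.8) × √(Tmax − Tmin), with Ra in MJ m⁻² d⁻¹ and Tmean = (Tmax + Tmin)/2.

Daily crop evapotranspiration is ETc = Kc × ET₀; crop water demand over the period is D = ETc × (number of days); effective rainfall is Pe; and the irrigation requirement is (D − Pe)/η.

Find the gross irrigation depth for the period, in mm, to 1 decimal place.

Tmean = (29.6 + 15.2)/2 = 22.40 °C
0.408 Ra = 0.408 × 31.8 = 12.9744 mm/d equivalent
ET₀ = 0.0023 × 12.9744 × (22.40 + 17.8) × √14.4 = 0.0023 × 12.9744 × 40.20 × 3.7947 = 4.5522 mm/d
ETc = Kc × ET₀ = 1.01 × 4.5522 = 4.5977 mm/d
Crop demand D = ETc × 31 d = 4.5977 × 31 = 142.529 mm
Pe = 0.64 × 77.5 = 49.600 mm
D − Pe = 142.529 − 49.600 = 92.929 mm
Gross irrigation = 92.929 / 0.56 = 165.945 mm

165.9 mm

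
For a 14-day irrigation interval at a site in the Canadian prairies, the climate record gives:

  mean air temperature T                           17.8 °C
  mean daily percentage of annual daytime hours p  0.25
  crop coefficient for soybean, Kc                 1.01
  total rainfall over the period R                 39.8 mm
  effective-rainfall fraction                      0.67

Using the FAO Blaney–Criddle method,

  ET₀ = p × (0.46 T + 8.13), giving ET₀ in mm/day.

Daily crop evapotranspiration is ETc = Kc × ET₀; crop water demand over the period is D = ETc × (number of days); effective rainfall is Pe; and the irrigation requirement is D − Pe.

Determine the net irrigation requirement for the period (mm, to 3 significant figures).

ET₀ = 0.25 × (0.46 × 17.8 + 8.13) = 0.25 × 16.318 = 4.0795 mm/d
ETc = Kc × ET₀ = 1.01 × 4.0795 = 4.1203 mm/d
Crop demand D = ETc × 14 d = 4.1203 × 14 = 57.684 mm
Pe = 0.67 × 39.8 = 26.666 mm
D − Pe = 57.684 − 26.666 = 31.018 mm

31.0 mm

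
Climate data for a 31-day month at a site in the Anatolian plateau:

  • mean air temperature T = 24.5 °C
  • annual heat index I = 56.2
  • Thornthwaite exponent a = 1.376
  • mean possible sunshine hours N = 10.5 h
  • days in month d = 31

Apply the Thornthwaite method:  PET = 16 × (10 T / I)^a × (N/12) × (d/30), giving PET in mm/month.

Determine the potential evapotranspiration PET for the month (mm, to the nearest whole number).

110 mm

10T/I = 10 × 24.5 / 56.2 = 4.3594
(10T/I)^a = 4.3594^1.376 = 7.5832
Uncorrected PET = 16 × 7.5832 = 121.331 mm
Correction = (N/12)(d/30) = (10.5/12)(31/30) = 0.9042
PET = 121.331 × 0.9042 = 109.707 mm/month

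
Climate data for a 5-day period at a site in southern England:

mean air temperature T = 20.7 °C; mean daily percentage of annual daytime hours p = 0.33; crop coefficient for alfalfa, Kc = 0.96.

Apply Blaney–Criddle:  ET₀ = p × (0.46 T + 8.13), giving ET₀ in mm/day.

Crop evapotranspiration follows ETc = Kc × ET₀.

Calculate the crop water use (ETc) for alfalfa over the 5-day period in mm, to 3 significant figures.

ET₀ = 0.33 × (0.46 × 20.7 + 8.13) = 0.33 × 17.652 = 5.8252 mm/d
ETc = Kc × ET₀ = 0.96 × 5.8252 = 5.5922 mm/d
Over 5 days: 5.5922 × 5 = 27.961 mm

28.0 mm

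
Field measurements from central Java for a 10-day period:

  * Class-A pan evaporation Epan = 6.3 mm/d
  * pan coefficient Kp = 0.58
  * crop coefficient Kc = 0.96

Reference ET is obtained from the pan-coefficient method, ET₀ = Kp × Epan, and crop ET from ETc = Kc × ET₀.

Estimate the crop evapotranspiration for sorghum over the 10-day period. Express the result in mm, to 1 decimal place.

ET₀ = 0.58 × 6.3 = 3.6540 mm/d
ETc = Kc × ET₀ = 0.96 × 3.6540 = 3.5078 mm/d
Over 10 days: 3.5078 × 10 = 35.078 mm

35.1 mm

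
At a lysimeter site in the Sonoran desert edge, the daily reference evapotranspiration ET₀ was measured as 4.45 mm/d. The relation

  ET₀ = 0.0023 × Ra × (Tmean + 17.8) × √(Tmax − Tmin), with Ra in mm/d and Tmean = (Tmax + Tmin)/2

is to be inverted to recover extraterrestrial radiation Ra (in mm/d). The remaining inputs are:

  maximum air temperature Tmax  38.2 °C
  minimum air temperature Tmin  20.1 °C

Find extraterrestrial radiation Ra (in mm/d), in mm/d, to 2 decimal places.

9.69 mm/d

Tmean = 29.15 °C; √ΔT = 4.2544
Ra = ET₀ / [0.0023 × (Tmean+17.8) × √ΔT] = 4.45 / (0.0023 × 46.95 × 4.2544) = 9.686 mm/d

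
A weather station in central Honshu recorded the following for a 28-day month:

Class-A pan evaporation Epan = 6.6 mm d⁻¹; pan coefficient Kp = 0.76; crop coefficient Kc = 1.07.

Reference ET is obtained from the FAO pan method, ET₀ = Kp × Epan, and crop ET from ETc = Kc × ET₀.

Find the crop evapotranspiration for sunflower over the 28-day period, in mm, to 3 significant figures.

ET₀ = 0.76 × 6.6 = 5.0160 mm/d
ETc = Kc × ET₀ = 1.07 × 5.0160 = 5.3671 mm/d
Over 28 days: 5.3671 × 28 = 150.279 mm

150 mm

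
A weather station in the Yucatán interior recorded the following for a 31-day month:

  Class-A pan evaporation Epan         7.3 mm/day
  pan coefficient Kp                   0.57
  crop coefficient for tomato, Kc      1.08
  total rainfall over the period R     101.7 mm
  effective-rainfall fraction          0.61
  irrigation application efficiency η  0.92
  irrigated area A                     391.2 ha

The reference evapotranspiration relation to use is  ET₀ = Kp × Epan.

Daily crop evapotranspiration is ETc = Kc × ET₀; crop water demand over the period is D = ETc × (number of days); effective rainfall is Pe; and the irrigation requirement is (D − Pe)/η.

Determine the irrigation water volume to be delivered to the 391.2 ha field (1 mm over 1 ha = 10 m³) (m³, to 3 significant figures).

329000 m³

ET₀ = 0.57 × 7.3 = 4.1610 mm/d
ETc = Kc × ET₀ = 1.08 × 4.1610 = 4.4939 mm/d
Crop demand D = ETc × 31 d = 4.4939 × 31 = 139.311 mm
Pe = 0.61 × 101.7 = 62.037 mm
D − Pe = 139.311 − 62.037 = 77.274 mm
Gross irrigation = 77.274 / 0.92 = 83.993 mm
Volume = 83.993 mm × 391.2 ha × 10 = 328580.6 m³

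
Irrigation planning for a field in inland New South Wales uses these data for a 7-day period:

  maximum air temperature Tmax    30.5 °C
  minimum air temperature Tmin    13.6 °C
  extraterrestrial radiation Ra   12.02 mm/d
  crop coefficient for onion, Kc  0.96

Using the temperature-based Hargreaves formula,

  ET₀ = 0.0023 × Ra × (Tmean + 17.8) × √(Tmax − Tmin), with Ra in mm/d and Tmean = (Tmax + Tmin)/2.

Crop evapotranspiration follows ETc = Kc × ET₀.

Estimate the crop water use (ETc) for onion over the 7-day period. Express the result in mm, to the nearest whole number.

Tmean = (30.5 + 13.6)/2 = 22.05 °C
ET₀ = 0.0023 × 12.02 × (22.05 + 17.8) × √16.9 = 0.0023 × 12.02 × 39.85 × 4.1110 = 4.5291 mm/d
ETc = Kc × ET₀ = 0.96 × 4.5291 = 4.3479 mm/d
Over 7 days: 4.3479 × 7 = 30.435 mm

30 mm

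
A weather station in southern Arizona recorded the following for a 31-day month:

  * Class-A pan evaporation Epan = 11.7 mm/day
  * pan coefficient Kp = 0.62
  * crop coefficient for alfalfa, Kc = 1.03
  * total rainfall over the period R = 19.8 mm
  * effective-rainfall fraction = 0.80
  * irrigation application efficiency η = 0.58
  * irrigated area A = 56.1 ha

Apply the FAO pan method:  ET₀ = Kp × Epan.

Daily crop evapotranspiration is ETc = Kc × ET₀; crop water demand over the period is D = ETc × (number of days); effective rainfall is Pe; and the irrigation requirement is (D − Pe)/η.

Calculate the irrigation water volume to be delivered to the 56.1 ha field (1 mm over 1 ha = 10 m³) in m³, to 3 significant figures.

209000 m³

ET₀ = 0.62 × 11.7 = 7.2540 mm/d
ETc = Kc × ET₀ = 1.03 × 7.2540 = 7.4716 mm/d
Crop demand D = ETc × 31 d = 7.4716 × 31 = 231.620 mm
Pe = 0.80 × 19.8 = 15.840 mm
D − Pe = 231.620 − 15.840 = 215.780 mm
Gross irrigation = 215.780 / 0.58 = 372.034 mm
Volume = 372.034 mm × 56.1 ha × 10 = 208711.1 m³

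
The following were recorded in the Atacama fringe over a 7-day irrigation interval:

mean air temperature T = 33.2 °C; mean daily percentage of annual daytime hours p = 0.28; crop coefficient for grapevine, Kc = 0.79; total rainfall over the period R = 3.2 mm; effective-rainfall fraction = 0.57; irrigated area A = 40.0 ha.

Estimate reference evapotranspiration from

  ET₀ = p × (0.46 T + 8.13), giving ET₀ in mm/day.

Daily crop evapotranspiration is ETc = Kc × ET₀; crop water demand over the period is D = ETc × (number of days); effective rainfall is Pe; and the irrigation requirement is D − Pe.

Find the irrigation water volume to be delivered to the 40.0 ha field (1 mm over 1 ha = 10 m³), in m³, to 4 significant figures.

13760 m³

ET₀ = 0.28 × (0.46 × 33.2 + 8.13) = 0.28 × 23.402 = 6.5526 mm/d
ETc = Kc × ET₀ = 0.79 × 6.5526 = 5.1766 mm/d
Crop demand D = ETc × 7 d = 5.1766 × 7 = 36.236 mm
Pe = 0.57 × 3.2 = 1.824 mm
D − Pe = 36.236 − 1.824 = 34.412 mm
Volume = 34.412 mm × 40.0 ha × 10 = 13764.8 m³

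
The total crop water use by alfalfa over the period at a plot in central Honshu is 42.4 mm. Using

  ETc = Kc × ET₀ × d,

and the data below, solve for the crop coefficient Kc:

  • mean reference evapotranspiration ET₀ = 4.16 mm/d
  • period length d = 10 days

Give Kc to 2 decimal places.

1.02

ETc = Kc × ET₀ × d  ⇒  Kc = ETc / (ET₀ × d)
Kc = 42.4 / (4.16 × 10) = 42.4 / 41.60 = 1.0192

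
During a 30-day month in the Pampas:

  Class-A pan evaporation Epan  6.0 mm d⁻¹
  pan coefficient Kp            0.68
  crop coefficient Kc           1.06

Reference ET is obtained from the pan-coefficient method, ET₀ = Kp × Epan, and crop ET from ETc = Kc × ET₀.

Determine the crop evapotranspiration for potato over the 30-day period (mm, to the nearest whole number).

130 mm

ET₀ = 0.68 × 6.0 = 4.0800 mm/d
ETc = Kc × ET₀ = 1.06 × 4.0800 = 4.3248 mm/d
Over 30 days: 4.3248 × 30 = 129.744 mm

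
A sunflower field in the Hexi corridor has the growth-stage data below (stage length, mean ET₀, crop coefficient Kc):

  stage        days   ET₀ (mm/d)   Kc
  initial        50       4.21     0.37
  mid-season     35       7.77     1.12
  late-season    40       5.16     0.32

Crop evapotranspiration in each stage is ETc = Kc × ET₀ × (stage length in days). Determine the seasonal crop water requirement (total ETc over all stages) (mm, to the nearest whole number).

initial: 0.37 × 4.21 × 50 = 77.89 mm
mid-season: 1.12 × 7.77 × 35 = 304.58 mm
late-season: 0.32 × 5.16 × 40 = 66.05 mm
Seasonal total = 448.52 mm

449 mm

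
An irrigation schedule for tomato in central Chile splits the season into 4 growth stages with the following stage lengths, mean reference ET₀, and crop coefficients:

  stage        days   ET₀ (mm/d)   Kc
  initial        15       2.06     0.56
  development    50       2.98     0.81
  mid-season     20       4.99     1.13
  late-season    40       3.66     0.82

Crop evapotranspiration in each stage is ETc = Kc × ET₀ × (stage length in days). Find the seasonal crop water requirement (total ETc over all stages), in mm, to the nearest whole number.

371 mm

initial: 0.56 × 2.06 × 15 = 17.30 mm
development: 0.81 × 2.98 × 50 = 120.69 mm
mid-season: 1.13 × 4.99 × 20 = 112.77 mm
late-season: 0.82 × 3.66 × 40 = 120.05 mm
Seasonal total = 370.81 mm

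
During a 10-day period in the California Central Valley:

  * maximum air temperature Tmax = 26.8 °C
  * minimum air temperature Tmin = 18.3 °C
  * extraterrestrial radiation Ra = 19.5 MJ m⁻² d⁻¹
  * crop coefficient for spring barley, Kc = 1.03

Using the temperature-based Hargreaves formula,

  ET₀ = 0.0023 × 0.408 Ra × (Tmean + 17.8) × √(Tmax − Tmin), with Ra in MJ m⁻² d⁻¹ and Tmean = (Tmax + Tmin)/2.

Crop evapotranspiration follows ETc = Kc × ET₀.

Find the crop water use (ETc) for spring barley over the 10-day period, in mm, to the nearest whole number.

22 mm

Tmean = (26.8 + 18.3)/2 = 22.55 °C
0.408 Ra = 0.408 × 19.5 = 7.9560 mm/d equivalent
ET₀ = 0.0023 × 7.9560 × (22.55 + 17.8) × √8.5 = 0.0023 × 7.9560 × 40.35 × 2.9155 = 2.1527 mm/d
ETc = Kc × ET₀ = 1.03 × 2.1527 = 2.2173 mm/d
Over 10 days: 2.2173 × 10 = 22.173 mm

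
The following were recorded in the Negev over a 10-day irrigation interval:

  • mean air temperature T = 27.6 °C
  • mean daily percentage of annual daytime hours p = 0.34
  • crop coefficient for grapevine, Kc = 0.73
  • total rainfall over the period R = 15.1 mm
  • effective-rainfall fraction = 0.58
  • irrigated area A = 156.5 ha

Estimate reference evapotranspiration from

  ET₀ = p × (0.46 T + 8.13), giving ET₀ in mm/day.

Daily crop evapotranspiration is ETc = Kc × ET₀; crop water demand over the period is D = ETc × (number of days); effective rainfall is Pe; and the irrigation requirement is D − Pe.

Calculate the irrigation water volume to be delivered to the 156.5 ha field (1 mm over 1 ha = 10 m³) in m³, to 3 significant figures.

ET₀ = 0.34 × (0.46 × 27.6 + 8.13) = 0.34 × 20.826 = 7.0808 mm/d
ETc = Kc × ET₀ = 0.73 × 7.0808 = 5.1690 mm/d
Crop demand D = ETc × 10 d = 5.1690 × 10 = 51.690 mm
Pe = 0.58 × 15.1 = 8.758 mm
D − Pe = 51.690 − 8.758 = 42.932 mm
Volume = 42.932 mm × 156.5 ha × 10 = 67188.6 m³

67200 m³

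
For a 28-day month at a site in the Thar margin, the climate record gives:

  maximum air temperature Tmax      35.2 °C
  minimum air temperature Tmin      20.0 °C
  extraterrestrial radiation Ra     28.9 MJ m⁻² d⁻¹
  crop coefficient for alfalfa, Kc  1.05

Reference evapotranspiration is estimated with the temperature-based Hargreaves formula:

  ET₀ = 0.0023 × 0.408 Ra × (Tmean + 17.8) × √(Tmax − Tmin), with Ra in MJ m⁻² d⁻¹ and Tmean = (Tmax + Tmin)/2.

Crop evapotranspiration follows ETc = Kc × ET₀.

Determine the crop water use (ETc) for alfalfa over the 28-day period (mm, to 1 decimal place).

141.1 mm

Tmean = (35.2 + 20.0)/2 = 27.60 °C
0.408 Ra = 0.408 × 28.9 = 11.7912 mm/d equivalent
ET₀ = 0.0023 × 11.7912 × (27.60 + 17.8) × √15.2 = 0.0023 × 11.7912 × 45.40 × 3.8987 = 4.8002 mm/d
ETc = Kc × ET₀ = 1.05 × 4.8002 = 5.0402 mm/d
Over 28 days: 5.0402 × 28 = 141.126 mm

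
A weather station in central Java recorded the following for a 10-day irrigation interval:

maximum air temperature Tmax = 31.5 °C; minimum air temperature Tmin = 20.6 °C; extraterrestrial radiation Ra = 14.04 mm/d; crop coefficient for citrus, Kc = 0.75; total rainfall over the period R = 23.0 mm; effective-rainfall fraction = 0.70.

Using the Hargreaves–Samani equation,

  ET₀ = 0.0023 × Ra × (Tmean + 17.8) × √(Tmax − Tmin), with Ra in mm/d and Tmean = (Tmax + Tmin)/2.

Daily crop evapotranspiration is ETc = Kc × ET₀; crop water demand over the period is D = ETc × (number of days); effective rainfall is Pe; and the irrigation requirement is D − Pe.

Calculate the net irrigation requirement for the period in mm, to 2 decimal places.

Tmean = (31.5 + 20.6)/2 = 26.05 °C
ET₀ = 0.0023 × 14.04 × (26.05 + 17.8) × √10.9 = 0.0023 × 14.04 × 43.85 × 3.3015 = 4.6749 mm/d
ETc = Kc × ET₀ = 0.75 × 4.6749 = 3.5062 mm/d
Crop demand D = ETc × 10 d = 3.5062 × 10 = 35.062 mm
Pe = 0.70 × 23.0 = 16.100 mm
D − Pe = 35.062 − 16.100 = 18.962 mm

18.96 mm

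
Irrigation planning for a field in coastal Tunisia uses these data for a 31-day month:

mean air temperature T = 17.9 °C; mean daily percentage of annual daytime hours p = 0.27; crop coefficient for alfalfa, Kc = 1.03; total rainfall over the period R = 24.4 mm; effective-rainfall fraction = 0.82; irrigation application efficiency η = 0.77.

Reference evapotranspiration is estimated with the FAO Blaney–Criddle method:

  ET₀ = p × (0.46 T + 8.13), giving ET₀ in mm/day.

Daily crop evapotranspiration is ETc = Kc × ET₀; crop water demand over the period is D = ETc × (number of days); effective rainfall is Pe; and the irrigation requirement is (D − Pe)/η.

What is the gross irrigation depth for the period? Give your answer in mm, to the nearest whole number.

157 mm

ET₀ = 0.27 × (0.46 × 17.9 + 8.13) = 0.27 × 16.364 = 4.4183 mm/d
ETc = Kc × ET₀ = 1.03 × 4.4183 = 4.5508 mm/d
Crop demand D = ETc × 31 d = 4.5508 × 31 = 141.075 mm
Pe = 0.82 × 24.4 = 20.008 mm
D − Pe = 141.075 − 20.008 = 121.067 mm
Gross irrigation = 121.067 / 0.77 = 157.230 mm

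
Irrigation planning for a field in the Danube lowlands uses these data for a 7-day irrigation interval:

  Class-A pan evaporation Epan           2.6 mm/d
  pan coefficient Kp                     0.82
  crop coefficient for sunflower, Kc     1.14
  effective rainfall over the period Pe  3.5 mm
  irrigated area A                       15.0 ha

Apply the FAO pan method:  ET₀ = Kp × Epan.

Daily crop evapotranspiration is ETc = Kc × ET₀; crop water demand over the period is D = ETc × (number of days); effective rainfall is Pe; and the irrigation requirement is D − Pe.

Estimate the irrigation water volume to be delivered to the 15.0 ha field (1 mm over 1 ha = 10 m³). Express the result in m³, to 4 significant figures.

2027 m³

ET₀ = 0.82 × 2.6 = 2.1320 mm/d
ETc = Kc × ET₀ = 1.14 × 2.1320 = 2.4305 mm/d
Crop demand D = ETc × 7 d = 2.4305 × 7 = 17.014 mm
D − Pe = 17.014 − 3.5 = 13.514 mm
Volume = 13.514 mm × 15.0 ha × 10 = 2027.1 m³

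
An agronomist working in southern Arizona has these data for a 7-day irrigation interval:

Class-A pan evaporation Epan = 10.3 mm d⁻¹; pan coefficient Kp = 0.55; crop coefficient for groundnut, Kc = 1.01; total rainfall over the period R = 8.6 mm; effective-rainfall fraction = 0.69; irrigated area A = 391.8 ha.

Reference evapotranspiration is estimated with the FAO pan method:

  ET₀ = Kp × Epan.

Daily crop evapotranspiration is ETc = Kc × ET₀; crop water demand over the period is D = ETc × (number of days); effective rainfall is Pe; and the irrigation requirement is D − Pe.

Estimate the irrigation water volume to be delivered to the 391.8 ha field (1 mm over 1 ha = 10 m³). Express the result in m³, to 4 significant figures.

133700 m³

ET₀ = 0.55 × 10.3 = 5.6650 mm/d
ETc = Kc × ET₀ = 1.01 × 5.6650 = 5.7217 mm/d
Crop demand D = ETc × 7 d = 5.7217 × 7 = 40.052 mm
Pe = 0.69 × 8.6 = 5.934 mm
D − Pe = 40.052 − 5.934 = 34.118 mm
Volume = 34.118 mm × 391.8 ha × 10 = 133674.3 m³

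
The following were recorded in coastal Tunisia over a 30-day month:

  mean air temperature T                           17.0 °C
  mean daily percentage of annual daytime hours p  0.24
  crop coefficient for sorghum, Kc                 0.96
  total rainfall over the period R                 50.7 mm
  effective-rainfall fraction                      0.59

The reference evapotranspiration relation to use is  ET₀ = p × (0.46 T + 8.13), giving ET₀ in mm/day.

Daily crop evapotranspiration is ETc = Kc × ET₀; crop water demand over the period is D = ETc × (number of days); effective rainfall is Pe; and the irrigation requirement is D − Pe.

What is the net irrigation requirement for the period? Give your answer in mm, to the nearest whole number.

ET₀ = 0.24 × (0.46 × 17.0 + 8.13) = 0.24 × 15.950 = 3.8280 mm/d
ETc = Kc × ET₀ = 0.96 × 3.8280 = 3.6749 mm/d
Crop demand D = ETc × 30 d = 3.6749 × 30 = 110.247 mm
Pe = 0.59 × 50.7 = 29.913 mm
D − Pe = 110.247 − 29.913 = 80.334 mm

80 mm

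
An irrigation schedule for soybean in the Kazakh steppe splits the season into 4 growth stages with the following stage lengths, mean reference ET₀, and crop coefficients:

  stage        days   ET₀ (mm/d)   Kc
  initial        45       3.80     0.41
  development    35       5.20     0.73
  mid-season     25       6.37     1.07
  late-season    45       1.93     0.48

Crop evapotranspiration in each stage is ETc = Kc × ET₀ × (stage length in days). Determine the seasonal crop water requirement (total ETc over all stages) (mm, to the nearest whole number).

415 mm

initial: 0.41 × 3.80 × 45 = 70.11 mm
development: 0.73 × 5.20 × 35 = 132.86 mm
mid-season: 1.07 × 6.37 × 25 = 170.40 mm
late-season: 0.48 × 1.93 × 45 = 41.69 mm
Seasonal total = 415.06 mm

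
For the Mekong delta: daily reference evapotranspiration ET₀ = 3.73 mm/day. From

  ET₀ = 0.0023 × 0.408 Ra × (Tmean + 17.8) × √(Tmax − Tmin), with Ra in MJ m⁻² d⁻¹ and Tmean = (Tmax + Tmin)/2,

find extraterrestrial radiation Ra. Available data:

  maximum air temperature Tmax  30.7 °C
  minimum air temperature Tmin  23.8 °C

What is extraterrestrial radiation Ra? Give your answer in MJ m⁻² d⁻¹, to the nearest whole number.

Tmean = (30.7+23.8)/2 = 27.25 °C; ΔT = 6.9
Ra = ET₀ / [0.0023 × 0.408 × (Tmean+17.8) × √ΔT]
   = 3.73 / (0.0023 × 0.408 × 45.05 × 2.6268) = 33.589 MJ m⁻² d⁻¹

34 MJ m⁻² d⁻¹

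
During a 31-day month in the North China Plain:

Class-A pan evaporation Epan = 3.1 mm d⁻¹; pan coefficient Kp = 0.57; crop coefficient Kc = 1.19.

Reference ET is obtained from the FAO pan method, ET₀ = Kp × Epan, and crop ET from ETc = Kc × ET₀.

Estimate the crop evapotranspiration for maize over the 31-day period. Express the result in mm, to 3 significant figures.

ET₀ = 0.57 × 3.1 = 1.7670 mm/d
ETc = Kc × ET₀ = 1.19 × 1.7670 = 2.1027 mm/d
Over 31 days: 2.1027 × 31 = 65.184 mm

65.2 mm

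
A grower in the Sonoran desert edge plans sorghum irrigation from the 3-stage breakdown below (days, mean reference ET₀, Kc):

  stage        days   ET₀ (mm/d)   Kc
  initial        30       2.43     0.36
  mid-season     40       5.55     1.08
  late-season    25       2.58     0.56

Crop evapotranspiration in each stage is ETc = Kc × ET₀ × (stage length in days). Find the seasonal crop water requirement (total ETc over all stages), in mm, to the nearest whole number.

initial: 0.36 × 2.43 × 30 = 26.24 mm
mid-season: 1.08 × 5.55 × 40 = 239.76 mm
late-season: 0.56 × 2.58 × 25 = 36.12 mm
Seasonal total = 302.12 mm

302 mm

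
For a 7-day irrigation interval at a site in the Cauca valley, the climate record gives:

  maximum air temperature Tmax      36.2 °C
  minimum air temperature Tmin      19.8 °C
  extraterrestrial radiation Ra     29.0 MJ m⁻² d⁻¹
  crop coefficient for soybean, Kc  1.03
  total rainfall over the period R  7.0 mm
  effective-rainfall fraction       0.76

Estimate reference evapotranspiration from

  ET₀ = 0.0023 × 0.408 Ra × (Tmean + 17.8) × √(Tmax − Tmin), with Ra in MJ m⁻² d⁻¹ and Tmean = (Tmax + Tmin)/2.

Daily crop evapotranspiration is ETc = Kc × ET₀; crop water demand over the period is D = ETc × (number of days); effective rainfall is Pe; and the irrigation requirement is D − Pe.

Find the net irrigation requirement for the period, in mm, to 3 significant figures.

Tmean = (36.2 + 19.8)/2 = 28.00 °C
0.408 Ra = 0.408 × 29.0 = 11.8320 mm/d equivalent
ET₀ = 0.0023 × 11.8320 × (28.00 + 17.8) × √16.4 = 0.0023 × 11.8320 × 45.80 × 4.0497 = 5.0475 mm/d
ETc = Kc × ET₀ = 1.03 × 5.0475 = 5.1989 mm/d
Crop demand D = ETc × 7 d = 5.1989 × 7 = 36.392 mm
Pe = 0.76 × 7.0 = 5.320 mm
D − Pe = 36.392 − 5.320 = 31.072 mm

31.1 mm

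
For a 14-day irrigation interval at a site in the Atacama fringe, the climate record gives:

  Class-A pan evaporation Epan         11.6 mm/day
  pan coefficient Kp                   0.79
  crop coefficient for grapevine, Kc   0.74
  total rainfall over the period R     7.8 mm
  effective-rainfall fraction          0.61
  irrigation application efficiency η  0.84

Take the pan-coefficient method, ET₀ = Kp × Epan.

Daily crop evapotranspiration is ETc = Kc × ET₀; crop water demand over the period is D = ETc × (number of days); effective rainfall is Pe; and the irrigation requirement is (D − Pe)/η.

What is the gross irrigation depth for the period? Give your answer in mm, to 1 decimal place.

107.4 mm

ET₀ = 0.79 × 11.6 = 9.1640 mm/d
ETc = Kc × ET₀ = 0.74 × 9.1640 = 6.7814 mm/d
Crop demand D = ETc × 14 d = 6.7814 × 14 = 94.940 mm
Pe = 0.61 × 7.8 = 4.758 mm
D − Pe = 94.940 − 4.758 = 90.182 mm
Gross irrigation = 90.182 / 0.84 = 107.360 mm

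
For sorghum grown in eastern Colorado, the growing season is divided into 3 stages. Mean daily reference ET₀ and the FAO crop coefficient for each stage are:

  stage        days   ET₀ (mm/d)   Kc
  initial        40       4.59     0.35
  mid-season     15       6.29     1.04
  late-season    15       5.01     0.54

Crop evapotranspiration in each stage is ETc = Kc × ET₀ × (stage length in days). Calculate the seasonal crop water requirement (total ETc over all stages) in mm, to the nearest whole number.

initial: 0.35 × 4.59 × 40 = 64.26 mm
mid-season: 1.04 × 6.29 × 15 = 98.12 mm
late-season: 0.54 × 5.01 × 15 = 40.58 mm
Seasonal total = 202.96 mm

203 mm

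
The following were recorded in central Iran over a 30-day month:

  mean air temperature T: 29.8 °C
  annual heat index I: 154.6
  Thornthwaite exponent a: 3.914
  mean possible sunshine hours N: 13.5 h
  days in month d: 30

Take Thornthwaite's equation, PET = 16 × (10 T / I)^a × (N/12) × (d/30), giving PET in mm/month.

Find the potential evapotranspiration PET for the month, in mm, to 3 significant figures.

235 mm

10T/I = 10 × 29.8 / 154.6 = 1.9276
(10T/I)^a = 1.9276^3.914 = 13.0484
Uncorrected PET = 16 × 13.0484 = 208.774 mm
Correction = (N/12)(d/30) = (13.5/12)(30/30) = 1.1250
PET = 208.774 × 1.1250 = 234.871 mm/month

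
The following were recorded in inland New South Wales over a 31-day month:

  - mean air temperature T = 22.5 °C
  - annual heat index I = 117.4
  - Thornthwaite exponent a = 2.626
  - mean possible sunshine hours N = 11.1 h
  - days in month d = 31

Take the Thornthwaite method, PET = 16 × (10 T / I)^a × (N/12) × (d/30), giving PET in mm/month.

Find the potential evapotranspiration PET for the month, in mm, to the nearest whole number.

10T/I = 10 × 22.5 / 117.4 = 1.9165
(10T/I)^a = 1.9165^2.626 = 5.5191
Uncorrected PET = 16 × 5.5191 = 88.306 mm
Correction = (N/12)(d/30) = (11.1/12)(31/30) = 0.9558
PET = 88.306 × 0.9558 = 84.403 mm/month

84 mm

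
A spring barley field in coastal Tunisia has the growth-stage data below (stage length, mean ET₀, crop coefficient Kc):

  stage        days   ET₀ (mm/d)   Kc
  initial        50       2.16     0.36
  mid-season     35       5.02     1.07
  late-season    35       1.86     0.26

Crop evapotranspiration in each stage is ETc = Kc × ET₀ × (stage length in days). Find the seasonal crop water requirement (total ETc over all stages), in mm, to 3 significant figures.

initial: 0.36 × 2.16 × 50 = 38.88 mm
mid-season: 1.07 × 5.02 × 35 = 188.00 mm
late-season: 0.26 × 1.86 × 35 = 16.93 mm
Seasonal total = 243.81 mm

244 mm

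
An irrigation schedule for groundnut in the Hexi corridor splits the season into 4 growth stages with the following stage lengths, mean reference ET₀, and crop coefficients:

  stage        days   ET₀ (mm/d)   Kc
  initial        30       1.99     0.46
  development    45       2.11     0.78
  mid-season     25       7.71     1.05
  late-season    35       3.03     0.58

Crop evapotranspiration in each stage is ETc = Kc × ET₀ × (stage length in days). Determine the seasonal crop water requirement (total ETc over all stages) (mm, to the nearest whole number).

365 mm

initial: 0.46 × 1.99 × 30 = 27.46 mm
development: 0.78 × 2.11 × 45 = 74.06 mm
mid-season: 1.05 × 7.71 × 25 = 202.39 mm
late-season: 0.58 × 3.03 × 35 = 61.51 mm
Seasonal total = 365.42 mm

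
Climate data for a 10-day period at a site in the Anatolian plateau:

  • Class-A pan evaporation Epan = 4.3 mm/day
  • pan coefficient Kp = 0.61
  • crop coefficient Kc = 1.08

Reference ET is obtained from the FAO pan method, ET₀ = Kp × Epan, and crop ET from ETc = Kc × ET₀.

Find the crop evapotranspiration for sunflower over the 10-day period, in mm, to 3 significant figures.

ET₀ = 0.61 × 4.3 = 2.6230 mm/d
ETc = Kc × ET₀ = 1.08 × 2.6230 = 2.8328 mm/d
Over 10 days: 2.8328 × 10 = 28.328 mm

28.3 mm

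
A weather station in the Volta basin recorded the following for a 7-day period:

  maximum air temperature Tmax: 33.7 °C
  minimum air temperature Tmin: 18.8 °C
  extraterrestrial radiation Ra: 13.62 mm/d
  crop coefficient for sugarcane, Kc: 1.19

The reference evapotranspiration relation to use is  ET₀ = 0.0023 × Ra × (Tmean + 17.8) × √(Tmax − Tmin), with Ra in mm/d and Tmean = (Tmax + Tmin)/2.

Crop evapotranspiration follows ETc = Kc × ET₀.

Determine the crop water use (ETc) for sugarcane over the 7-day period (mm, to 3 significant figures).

Tmean = (33.7 + 18.8)/2 = 26.25 °C
ET₀ = 0.0023 × 13.62 × (26.25 + 17.8) × √14.9 = 0.0023 × 13.62 × 44.05 × 3.8601 = 5.3266 mm/d
ETc = Kc × ET₀ = 1.19 × 5.3266 = 6.3387 mm/d
Over 7 days: 6.3387 × 7 = 44.371 mm

44.4 mm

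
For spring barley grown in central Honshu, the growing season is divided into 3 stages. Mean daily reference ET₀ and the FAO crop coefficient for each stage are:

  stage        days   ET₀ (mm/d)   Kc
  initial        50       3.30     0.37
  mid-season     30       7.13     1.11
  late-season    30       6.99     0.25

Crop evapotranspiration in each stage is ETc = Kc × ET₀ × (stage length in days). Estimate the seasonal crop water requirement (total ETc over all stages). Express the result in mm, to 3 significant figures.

351 mm

initial: 0.37 × 3.30 × 50 = 61.05 mm
mid-season: 1.11 × 7.13 × 30 = 237.43 mm
late-season: 0.25 × 6.99 × 30 = 52.43 mm
Seasonal total = 350.91 mm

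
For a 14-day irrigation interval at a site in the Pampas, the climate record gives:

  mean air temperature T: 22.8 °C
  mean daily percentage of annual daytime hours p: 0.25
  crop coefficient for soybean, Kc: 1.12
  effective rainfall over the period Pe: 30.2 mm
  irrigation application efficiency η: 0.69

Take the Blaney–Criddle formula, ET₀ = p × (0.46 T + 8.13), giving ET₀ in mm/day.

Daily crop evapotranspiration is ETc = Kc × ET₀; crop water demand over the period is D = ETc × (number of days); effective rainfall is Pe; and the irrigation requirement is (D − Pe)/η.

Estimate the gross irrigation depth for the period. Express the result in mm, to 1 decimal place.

ET₀ = 0.25 × (0.46 × 22.8 + 8.13) = 0.25 × 18.618 = 4.6545 mm/d
ETc = Kc × ET₀ = 1.12 × 4.6545 = 5.2130 mm/d
Crop demand D = ETc × 14 d = 5.2130 × 14 = 72.982 mm
D − Pe = 72.982 − 30.2 = 42.782 mm
Gross irrigation = 42.782 / 0.69 = 62.003 mm

62.0 mm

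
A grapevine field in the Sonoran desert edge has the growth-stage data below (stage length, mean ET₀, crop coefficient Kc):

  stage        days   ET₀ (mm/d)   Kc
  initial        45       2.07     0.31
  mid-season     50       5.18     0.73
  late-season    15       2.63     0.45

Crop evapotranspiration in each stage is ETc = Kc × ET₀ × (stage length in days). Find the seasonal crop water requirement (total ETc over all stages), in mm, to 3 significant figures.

initial: 0.31 × 2.07 × 45 = 28.88 mm
mid-season: 0.73 × 5.18 × 50 = 189.07 mm
late-season: 0.45 × 2.63 × 15 = 17.75 mm
Seasonal total = 235.70 mm

236 mm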